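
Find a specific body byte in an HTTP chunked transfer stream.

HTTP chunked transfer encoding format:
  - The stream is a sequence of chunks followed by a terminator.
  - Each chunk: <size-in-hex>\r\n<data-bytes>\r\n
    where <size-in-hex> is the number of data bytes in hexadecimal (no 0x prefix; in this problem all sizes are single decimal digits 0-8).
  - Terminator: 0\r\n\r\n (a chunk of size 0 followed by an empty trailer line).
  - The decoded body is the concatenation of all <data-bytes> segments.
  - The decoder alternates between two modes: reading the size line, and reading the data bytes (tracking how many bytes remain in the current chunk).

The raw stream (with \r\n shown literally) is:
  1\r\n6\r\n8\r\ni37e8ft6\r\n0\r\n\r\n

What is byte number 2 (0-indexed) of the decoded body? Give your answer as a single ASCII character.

Chunk 1: stream[0..1]='1' size=0x1=1, data at stream[3..4]='6' -> body[0..1], body so far='6'
Chunk 2: stream[6..7]='8' size=0x8=8, data at stream[9..17]='i37e8ft6' -> body[1..9], body so far='6i37e8ft6'
Chunk 3: stream[19..20]='0' size=0 (terminator). Final body='6i37e8ft6' (9 bytes)
Body byte 2 = '3'

Answer: 3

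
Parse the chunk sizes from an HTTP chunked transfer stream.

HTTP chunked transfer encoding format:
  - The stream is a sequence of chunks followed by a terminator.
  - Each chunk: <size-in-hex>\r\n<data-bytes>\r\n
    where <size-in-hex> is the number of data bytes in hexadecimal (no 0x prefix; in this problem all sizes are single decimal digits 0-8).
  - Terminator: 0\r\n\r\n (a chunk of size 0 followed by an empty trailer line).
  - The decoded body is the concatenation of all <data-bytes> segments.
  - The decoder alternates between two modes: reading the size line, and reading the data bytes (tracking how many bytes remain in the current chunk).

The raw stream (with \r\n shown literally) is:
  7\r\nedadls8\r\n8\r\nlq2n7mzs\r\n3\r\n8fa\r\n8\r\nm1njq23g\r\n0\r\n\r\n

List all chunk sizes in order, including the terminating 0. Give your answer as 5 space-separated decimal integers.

Chunk 1: stream[0..1]='7' size=0x7=7, data at stream[3..10]='edadls8' -> body[0..7], body so far='edadls8'
Chunk 2: stream[12..13]='8' size=0x8=8, data at stream[15..23]='lq2n7mzs' -> body[7..15], body so far='edadls8lq2n7mzs'
Chunk 3: stream[25..26]='3' size=0x3=3, data at stream[28..31]='8fa' -> body[15..18], body so far='edadls8lq2n7mzs8fa'
Chunk 4: stream[33..34]='8' size=0x8=8, data at stream[36..44]='m1njq23g' -> body[18..26], body so far='edadls8lq2n7mzs8fam1njq23g'
Chunk 5: stream[46..47]='0' size=0 (terminator). Final body='edadls8lq2n7mzs8fam1njq23g' (26 bytes)

Answer: 7 8 3 8 0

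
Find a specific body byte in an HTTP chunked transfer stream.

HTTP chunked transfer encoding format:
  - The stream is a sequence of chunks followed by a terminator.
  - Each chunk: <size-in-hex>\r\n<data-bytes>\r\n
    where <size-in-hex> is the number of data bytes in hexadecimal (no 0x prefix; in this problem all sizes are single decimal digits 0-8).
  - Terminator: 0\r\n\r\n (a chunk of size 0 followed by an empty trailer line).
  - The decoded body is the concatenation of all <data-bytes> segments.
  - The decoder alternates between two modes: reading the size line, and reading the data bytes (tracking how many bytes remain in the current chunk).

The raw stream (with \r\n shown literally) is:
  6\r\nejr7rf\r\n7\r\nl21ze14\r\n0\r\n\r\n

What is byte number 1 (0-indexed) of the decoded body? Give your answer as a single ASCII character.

Chunk 1: stream[0..1]='6' size=0x6=6, data at stream[3..9]='ejr7rf' -> body[0..6], body so far='ejr7rf'
Chunk 2: stream[11..12]='7' size=0x7=7, data at stream[14..21]='l21ze14' -> body[6..13], body so far='ejr7rfl21ze14'
Chunk 3: stream[23..24]='0' size=0 (terminator). Final body='ejr7rfl21ze14' (13 bytes)
Body byte 1 = 'j'

Answer: j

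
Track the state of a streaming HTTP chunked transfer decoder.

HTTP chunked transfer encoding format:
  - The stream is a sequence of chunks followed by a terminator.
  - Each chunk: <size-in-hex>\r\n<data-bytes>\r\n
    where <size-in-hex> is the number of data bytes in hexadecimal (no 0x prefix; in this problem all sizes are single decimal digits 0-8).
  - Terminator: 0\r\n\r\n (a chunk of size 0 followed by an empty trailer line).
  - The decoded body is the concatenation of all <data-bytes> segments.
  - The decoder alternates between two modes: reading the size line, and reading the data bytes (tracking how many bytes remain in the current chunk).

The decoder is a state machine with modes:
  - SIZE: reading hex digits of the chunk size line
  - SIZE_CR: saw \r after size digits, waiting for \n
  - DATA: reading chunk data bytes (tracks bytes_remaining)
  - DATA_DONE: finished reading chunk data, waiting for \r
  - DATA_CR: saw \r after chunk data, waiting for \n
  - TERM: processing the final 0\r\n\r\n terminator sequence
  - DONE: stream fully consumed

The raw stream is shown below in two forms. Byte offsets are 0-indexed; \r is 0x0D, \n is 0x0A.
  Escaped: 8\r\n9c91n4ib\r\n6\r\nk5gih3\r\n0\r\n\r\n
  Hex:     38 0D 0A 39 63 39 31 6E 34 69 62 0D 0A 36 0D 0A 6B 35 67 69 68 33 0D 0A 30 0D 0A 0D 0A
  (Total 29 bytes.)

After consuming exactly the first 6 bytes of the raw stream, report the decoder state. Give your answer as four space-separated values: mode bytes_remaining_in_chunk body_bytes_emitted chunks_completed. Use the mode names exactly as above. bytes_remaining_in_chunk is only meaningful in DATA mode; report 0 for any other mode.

Byte 0 = '8': mode=SIZE remaining=0 emitted=0 chunks_done=0
Byte 1 = 0x0D: mode=SIZE_CR remaining=0 emitted=0 chunks_done=0
Byte 2 = 0x0A: mode=DATA remaining=8 emitted=0 chunks_done=0
Byte 3 = '9': mode=DATA remaining=7 emitted=1 chunks_done=0
Byte 4 = 'c': mode=DATA remaining=6 emitted=2 chunks_done=0
Byte 5 = '9': mode=DATA remaining=5 emitted=3 chunks_done=0

Answer: DATA 5 3 0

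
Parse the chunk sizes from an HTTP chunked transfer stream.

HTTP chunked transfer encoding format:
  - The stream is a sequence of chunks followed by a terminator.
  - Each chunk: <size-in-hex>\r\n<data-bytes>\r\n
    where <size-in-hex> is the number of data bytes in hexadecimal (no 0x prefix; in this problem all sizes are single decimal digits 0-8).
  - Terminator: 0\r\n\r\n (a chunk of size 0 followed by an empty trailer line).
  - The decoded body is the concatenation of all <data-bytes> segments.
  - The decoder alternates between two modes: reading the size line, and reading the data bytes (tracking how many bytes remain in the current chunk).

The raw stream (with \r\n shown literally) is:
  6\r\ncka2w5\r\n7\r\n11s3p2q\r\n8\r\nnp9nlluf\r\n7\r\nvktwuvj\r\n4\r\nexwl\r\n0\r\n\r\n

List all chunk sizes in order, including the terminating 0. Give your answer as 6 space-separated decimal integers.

Answer: 6 7 8 7 4 0

Derivation:
Chunk 1: stream[0..1]='6' size=0x6=6, data at stream[3..9]='cka2w5' -> body[0..6], body so far='cka2w5'
Chunk 2: stream[11..12]='7' size=0x7=7, data at stream[14..21]='11s3p2q' -> body[6..13], body so far='cka2w511s3p2q'
Chunk 3: stream[23..24]='8' size=0x8=8, data at stream[26..34]='np9nlluf' -> body[13..21], body so far='cka2w511s3p2qnp9nlluf'
Chunk 4: stream[36..37]='7' size=0x7=7, data at stream[39..46]='vktwuvj' -> body[21..28], body so far='cka2w511s3p2qnp9nllufvktwuvj'
Chunk 5: stream[48..49]='4' size=0x4=4, data at stream[51..55]='exwl' -> body[28..32], body so far='cka2w511s3p2qnp9nllufvktwuvjexwl'
Chunk 6: stream[57..58]='0' size=0 (terminator). Final body='cka2w511s3p2qnp9nllufvktwuvjexwl' (32 bytes)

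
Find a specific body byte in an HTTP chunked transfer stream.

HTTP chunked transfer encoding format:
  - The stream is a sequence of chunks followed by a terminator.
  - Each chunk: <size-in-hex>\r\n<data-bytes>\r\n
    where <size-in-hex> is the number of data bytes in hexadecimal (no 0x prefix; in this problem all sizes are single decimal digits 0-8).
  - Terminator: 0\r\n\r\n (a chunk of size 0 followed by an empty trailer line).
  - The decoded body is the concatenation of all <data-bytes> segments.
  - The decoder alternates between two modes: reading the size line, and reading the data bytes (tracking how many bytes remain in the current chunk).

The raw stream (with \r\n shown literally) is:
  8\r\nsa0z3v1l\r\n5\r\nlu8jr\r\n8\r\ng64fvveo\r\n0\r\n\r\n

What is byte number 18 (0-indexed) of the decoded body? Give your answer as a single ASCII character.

Chunk 1: stream[0..1]='8' size=0x8=8, data at stream[3..11]='sa0z3v1l' -> body[0..8], body so far='sa0z3v1l'
Chunk 2: stream[13..14]='5' size=0x5=5, data at stream[16..21]='lu8jr' -> body[8..13], body so far='sa0z3v1llu8jr'
Chunk 3: stream[23..24]='8' size=0x8=8, data at stream[26..34]='g64fvveo' -> body[13..21], body so far='sa0z3v1llu8jrg64fvveo'
Chunk 4: stream[36..37]='0' size=0 (terminator). Final body='sa0z3v1llu8jrg64fvveo' (21 bytes)
Body byte 18 = 'v'

Answer: v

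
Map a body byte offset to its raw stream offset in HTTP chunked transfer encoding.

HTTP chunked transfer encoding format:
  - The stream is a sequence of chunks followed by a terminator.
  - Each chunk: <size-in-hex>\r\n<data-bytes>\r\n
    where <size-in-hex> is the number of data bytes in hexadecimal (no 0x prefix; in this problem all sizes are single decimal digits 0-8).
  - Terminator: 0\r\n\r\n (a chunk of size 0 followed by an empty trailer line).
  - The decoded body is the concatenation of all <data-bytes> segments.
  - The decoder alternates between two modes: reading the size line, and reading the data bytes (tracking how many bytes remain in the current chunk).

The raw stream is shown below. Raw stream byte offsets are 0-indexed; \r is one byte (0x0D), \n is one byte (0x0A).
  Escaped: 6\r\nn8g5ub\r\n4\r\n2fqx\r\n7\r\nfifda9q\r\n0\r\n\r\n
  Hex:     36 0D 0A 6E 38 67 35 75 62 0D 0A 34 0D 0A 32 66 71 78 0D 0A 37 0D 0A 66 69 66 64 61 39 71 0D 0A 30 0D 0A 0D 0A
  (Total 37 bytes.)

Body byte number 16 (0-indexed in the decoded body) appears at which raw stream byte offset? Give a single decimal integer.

Answer: 29

Derivation:
Chunk 1: stream[0..1]='6' size=0x6=6, data at stream[3..9]='n8g5ub' -> body[0..6], body so far='n8g5ub'
Chunk 2: stream[11..12]='4' size=0x4=4, data at stream[14..18]='2fqx' -> body[6..10], body so far='n8g5ub2fqx'
Chunk 3: stream[20..21]='7' size=0x7=7, data at stream[23..30]='fifda9q' -> body[10..17], body so far='n8g5ub2fqxfifda9q'
Chunk 4: stream[32..33]='0' size=0 (terminator). Final body='n8g5ub2fqxfifda9q' (17 bytes)
Body byte 16 at stream offset 29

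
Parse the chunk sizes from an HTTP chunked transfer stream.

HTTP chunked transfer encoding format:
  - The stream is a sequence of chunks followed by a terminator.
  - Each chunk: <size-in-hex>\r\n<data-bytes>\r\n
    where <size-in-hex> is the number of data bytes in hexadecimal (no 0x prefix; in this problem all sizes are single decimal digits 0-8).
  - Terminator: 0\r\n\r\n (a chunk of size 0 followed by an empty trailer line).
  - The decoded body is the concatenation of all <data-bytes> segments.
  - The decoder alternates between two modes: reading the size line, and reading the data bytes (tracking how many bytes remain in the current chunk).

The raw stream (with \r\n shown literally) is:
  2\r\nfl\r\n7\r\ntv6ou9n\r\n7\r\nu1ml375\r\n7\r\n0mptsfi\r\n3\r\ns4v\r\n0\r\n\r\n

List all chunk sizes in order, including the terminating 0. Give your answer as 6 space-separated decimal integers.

Chunk 1: stream[0..1]='2' size=0x2=2, data at stream[3..5]='fl' -> body[0..2], body so far='fl'
Chunk 2: stream[7..8]='7' size=0x7=7, data at stream[10..17]='tv6ou9n' -> body[2..9], body so far='fltv6ou9n'
Chunk 3: stream[19..20]='7' size=0x7=7, data at stream[22..29]='u1ml375' -> body[9..16], body so far='fltv6ou9nu1ml375'
Chunk 4: stream[31..32]='7' size=0x7=7, data at stream[34..41]='0mptsfi' -> body[16..23], body so far='fltv6ou9nu1ml3750mptsfi'
Chunk 5: stream[43..44]='3' size=0x3=3, data at stream[46..49]='s4v' -> body[23..26], body so far='fltv6ou9nu1ml3750mptsfis4v'
Chunk 6: stream[51..52]='0' size=0 (terminator). Final body='fltv6ou9nu1ml3750mptsfis4v' (26 bytes)

Answer: 2 7 7 7 3 0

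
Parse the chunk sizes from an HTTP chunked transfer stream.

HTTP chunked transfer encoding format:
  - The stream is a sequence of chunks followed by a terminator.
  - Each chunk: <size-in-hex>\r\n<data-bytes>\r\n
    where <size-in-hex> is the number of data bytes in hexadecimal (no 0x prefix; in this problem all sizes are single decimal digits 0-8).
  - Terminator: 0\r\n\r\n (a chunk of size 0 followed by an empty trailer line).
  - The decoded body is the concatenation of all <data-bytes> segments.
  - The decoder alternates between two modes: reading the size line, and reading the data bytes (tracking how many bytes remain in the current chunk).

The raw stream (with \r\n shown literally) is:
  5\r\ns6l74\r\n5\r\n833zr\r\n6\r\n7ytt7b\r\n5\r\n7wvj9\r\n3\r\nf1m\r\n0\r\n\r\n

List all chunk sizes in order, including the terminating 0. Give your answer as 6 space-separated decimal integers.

Chunk 1: stream[0..1]='5' size=0x5=5, data at stream[3..8]='s6l74' -> body[0..5], body so far='s6l74'
Chunk 2: stream[10..11]='5' size=0x5=5, data at stream[13..18]='833zr' -> body[5..10], body so far='s6l74833zr'
Chunk 3: stream[20..21]='6' size=0x6=6, data at stream[23..29]='7ytt7b' -> body[10..16], body so far='s6l74833zr7ytt7b'
Chunk 4: stream[31..32]='5' size=0x5=5, data at stream[34..39]='7wvj9' -> body[16..21], body so far='s6l74833zr7ytt7b7wvj9'
Chunk 5: stream[41..42]='3' size=0x3=3, data at stream[44..47]='f1m' -> body[21..24], body so far='s6l74833zr7ytt7b7wvj9f1m'
Chunk 6: stream[49..50]='0' size=0 (terminator). Final body='s6l74833zr7ytt7b7wvj9f1m' (24 bytes)

Answer: 5 5 6 5 3 0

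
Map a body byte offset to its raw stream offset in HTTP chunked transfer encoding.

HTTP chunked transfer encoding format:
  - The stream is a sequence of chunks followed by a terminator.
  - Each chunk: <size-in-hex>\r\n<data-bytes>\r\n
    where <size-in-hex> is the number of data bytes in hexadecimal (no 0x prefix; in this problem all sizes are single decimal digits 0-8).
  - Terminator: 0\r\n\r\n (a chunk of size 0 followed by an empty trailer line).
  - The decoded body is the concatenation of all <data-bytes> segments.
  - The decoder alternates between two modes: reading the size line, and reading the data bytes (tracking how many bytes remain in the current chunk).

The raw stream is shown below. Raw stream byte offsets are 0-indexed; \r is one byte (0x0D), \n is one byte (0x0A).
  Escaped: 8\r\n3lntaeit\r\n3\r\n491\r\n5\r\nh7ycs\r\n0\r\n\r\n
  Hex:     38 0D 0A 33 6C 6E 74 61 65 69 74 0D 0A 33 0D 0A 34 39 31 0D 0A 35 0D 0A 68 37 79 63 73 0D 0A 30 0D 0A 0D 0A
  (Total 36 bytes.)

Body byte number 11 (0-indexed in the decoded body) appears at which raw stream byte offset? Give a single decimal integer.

Answer: 24

Derivation:
Chunk 1: stream[0..1]='8' size=0x8=8, data at stream[3..11]='3lntaeit' -> body[0..8], body so far='3lntaeit'
Chunk 2: stream[13..14]='3' size=0x3=3, data at stream[16..19]='491' -> body[8..11], body so far='3lntaeit491'
Chunk 3: stream[21..22]='5' size=0x5=5, data at stream[24..29]='h7ycs' -> body[11..16], body so far='3lntaeit491h7ycs'
Chunk 4: stream[31..32]='0' size=0 (terminator). Final body='3lntaeit491h7ycs' (16 bytes)
Body byte 11 at stream offset 24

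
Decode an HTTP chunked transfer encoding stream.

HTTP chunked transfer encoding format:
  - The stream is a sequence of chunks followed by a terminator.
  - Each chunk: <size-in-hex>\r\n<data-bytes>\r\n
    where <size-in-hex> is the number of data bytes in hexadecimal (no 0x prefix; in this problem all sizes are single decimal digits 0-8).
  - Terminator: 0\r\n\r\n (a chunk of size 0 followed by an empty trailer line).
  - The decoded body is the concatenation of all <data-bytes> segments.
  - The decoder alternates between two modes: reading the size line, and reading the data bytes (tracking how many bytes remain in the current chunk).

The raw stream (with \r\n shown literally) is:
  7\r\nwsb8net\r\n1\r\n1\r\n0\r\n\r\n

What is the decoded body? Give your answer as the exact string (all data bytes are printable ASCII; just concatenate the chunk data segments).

Chunk 1: stream[0..1]='7' size=0x7=7, data at stream[3..10]='wsb8net' -> body[0..7], body so far='wsb8net'
Chunk 2: stream[12..13]='1' size=0x1=1, data at stream[15..16]='1' -> body[7..8], body so far='wsb8net1'
Chunk 3: stream[18..19]='0' size=0 (terminator). Final body='wsb8net1' (8 bytes)

Answer: wsb8net1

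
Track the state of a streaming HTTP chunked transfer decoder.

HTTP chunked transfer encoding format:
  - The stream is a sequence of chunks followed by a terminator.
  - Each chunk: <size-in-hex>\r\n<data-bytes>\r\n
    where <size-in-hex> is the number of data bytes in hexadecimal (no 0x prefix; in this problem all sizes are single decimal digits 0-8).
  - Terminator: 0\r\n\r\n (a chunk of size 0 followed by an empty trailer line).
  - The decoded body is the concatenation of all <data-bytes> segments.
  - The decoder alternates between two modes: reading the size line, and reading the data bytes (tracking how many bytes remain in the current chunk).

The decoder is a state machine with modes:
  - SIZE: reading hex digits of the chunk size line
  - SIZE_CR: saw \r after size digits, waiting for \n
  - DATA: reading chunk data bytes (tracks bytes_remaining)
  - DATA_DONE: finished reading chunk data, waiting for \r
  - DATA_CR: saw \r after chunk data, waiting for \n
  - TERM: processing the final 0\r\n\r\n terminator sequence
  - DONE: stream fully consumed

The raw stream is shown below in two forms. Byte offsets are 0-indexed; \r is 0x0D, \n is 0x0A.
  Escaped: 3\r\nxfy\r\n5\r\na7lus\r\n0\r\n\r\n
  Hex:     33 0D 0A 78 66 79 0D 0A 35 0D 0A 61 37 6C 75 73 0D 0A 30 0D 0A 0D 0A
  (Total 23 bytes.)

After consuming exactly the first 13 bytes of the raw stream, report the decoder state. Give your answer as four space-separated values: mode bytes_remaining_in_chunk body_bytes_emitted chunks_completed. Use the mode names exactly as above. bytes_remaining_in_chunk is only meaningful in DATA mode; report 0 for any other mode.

Byte 0 = '3': mode=SIZE remaining=0 emitted=0 chunks_done=0
Byte 1 = 0x0D: mode=SIZE_CR remaining=0 emitted=0 chunks_done=0
Byte 2 = 0x0A: mode=DATA remaining=3 emitted=0 chunks_done=0
Byte 3 = 'x': mode=DATA remaining=2 emitted=1 chunks_done=0
Byte 4 = 'f': mode=DATA remaining=1 emitted=2 chunks_done=0
Byte 5 = 'y': mode=DATA_DONE remaining=0 emitted=3 chunks_done=0
Byte 6 = 0x0D: mode=DATA_CR remaining=0 emitted=3 chunks_done=0
Byte 7 = 0x0A: mode=SIZE remaining=0 emitted=3 chunks_done=1
Byte 8 = '5': mode=SIZE remaining=0 emitted=3 chunks_done=1
Byte 9 = 0x0D: mode=SIZE_CR remaining=0 emitted=3 chunks_done=1
Byte 10 = 0x0A: mode=DATA remaining=5 emitted=3 chunks_done=1
Byte 11 = 'a': mode=DATA remaining=4 emitted=4 chunks_done=1
Byte 12 = '7': mode=DATA remaining=3 emitted=5 chunks_done=1

Answer: DATA 3 5 1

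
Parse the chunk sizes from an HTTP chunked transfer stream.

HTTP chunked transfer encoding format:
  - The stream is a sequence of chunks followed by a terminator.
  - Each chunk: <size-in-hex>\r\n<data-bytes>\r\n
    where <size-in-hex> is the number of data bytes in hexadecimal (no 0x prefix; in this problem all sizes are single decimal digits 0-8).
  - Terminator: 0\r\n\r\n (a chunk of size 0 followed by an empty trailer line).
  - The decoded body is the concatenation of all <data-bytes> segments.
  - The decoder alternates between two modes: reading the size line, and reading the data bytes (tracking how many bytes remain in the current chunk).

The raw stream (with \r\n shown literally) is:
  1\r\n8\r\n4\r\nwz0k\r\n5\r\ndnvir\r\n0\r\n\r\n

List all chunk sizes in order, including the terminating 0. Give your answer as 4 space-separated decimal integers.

Answer: 1 4 5 0

Derivation:
Chunk 1: stream[0..1]='1' size=0x1=1, data at stream[3..4]='8' -> body[0..1], body so far='8'
Chunk 2: stream[6..7]='4' size=0x4=4, data at stream[9..13]='wz0k' -> body[1..5], body so far='8wz0k'
Chunk 3: stream[15..16]='5' size=0x5=5, data at stream[18..23]='dnvir' -> body[5..10], body so far='8wz0kdnvir'
Chunk 4: stream[25..26]='0' size=0 (terminator). Final body='8wz0kdnvir' (10 bytes)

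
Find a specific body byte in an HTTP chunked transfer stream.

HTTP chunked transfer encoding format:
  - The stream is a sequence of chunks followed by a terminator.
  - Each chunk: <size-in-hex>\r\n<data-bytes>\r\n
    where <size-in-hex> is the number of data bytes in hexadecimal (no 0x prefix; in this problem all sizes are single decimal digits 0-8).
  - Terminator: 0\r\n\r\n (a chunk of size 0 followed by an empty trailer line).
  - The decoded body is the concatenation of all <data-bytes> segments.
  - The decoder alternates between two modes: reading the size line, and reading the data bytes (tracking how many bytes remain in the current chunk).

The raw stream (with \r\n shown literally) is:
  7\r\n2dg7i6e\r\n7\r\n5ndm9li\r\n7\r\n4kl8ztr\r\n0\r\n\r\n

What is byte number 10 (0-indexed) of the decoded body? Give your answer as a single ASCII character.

Chunk 1: stream[0..1]='7' size=0x7=7, data at stream[3..10]='2dg7i6e' -> body[0..7], body so far='2dg7i6e'
Chunk 2: stream[12..13]='7' size=0x7=7, data at stream[15..22]='5ndm9li' -> body[7..14], body so far='2dg7i6e5ndm9li'
Chunk 3: stream[24..25]='7' size=0x7=7, data at stream[27..34]='4kl8ztr' -> body[14..21], body so far='2dg7i6e5ndm9li4kl8ztr'
Chunk 4: stream[36..37]='0' size=0 (terminator). Final body='2dg7i6e5ndm9li4kl8ztr' (21 bytes)
Body byte 10 = 'm'

Answer: m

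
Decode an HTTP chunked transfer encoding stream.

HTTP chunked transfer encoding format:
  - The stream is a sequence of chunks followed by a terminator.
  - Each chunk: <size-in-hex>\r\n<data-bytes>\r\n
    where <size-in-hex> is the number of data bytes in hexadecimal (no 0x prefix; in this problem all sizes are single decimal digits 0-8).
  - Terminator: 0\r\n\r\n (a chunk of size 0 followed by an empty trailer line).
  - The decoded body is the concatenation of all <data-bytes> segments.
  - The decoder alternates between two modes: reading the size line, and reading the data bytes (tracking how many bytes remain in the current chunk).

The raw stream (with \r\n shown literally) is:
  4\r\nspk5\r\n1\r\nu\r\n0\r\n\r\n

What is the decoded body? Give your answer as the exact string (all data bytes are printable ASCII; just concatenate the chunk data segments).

Answer: spk5u

Derivation:
Chunk 1: stream[0..1]='4' size=0x4=4, data at stream[3..7]='spk5' -> body[0..4], body so far='spk5'
Chunk 2: stream[9..10]='1' size=0x1=1, data at stream[12..13]='u' -> body[4..5], body so far='spk5u'
Chunk 3: stream[15..16]='0' size=0 (terminator). Final body='spk5u' (5 bytes)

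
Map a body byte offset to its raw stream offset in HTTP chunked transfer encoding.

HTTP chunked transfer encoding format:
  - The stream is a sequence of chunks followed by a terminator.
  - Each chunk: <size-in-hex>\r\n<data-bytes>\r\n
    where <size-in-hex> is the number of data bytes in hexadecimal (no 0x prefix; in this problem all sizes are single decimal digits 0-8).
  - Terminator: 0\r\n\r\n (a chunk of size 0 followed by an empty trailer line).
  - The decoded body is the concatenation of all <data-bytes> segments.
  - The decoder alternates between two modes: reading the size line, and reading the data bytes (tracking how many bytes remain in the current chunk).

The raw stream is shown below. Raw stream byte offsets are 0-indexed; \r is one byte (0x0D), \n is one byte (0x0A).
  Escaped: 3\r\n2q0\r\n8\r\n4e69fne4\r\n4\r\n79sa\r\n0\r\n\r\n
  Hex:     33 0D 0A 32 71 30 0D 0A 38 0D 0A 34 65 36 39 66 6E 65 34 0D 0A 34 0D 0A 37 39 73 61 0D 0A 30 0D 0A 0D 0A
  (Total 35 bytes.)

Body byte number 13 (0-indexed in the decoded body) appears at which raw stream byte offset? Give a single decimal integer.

Answer: 26

Derivation:
Chunk 1: stream[0..1]='3' size=0x3=3, data at stream[3..6]='2q0' -> body[0..3], body so far='2q0'
Chunk 2: stream[8..9]='8' size=0x8=8, data at stream[11..19]='4e69fne4' -> body[3..11], body so far='2q04e69fne4'
Chunk 3: stream[21..22]='4' size=0x4=4, data at stream[24..28]='79sa' -> body[11..15], body so far='2q04e69fne479sa'
Chunk 4: stream[30..31]='0' size=0 (terminator). Final body='2q04e69fne479sa' (15 bytes)
Body byte 13 at stream offset 26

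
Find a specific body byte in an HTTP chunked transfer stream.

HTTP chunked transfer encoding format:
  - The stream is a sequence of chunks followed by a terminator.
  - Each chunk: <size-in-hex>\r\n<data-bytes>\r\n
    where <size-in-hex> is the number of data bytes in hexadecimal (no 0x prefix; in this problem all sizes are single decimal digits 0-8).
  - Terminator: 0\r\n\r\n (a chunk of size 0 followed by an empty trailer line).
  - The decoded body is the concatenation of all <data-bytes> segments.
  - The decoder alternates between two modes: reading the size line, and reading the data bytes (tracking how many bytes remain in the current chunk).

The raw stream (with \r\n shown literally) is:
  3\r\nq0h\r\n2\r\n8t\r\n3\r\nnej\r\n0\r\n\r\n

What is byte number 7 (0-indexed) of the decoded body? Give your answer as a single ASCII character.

Answer: j

Derivation:
Chunk 1: stream[0..1]='3' size=0x3=3, data at stream[3..6]='q0h' -> body[0..3], body so far='q0h'
Chunk 2: stream[8..9]='2' size=0x2=2, data at stream[11..13]='8t' -> body[3..5], body so far='q0h8t'
Chunk 3: stream[15..16]='3' size=0x3=3, data at stream[18..21]='nej' -> body[5..8], body so far='q0h8tnej'
Chunk 4: stream[23..24]='0' size=0 (terminator). Final body='q0h8tnej' (8 bytes)
Body byte 7 = 'j'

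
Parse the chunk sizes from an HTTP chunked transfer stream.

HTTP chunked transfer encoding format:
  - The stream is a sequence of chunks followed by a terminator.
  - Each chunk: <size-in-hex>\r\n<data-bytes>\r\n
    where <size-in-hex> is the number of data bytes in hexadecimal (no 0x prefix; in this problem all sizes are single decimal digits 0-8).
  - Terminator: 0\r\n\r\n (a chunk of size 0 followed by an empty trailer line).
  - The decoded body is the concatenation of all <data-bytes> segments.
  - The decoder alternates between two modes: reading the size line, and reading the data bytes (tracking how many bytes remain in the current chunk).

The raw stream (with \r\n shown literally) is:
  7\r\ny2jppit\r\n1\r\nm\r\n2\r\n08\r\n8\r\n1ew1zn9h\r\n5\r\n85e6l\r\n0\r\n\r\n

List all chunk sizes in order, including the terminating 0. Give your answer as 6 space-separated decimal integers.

Chunk 1: stream[0..1]='7' size=0x7=7, data at stream[3..10]='y2jppit' -> body[0..7], body so far='y2jppit'
Chunk 2: stream[12..13]='1' size=0x1=1, data at stream[15..16]='m' -> body[7..8], body so far='y2jppitm'
Chunk 3: stream[18..19]='2' size=0x2=2, data at stream[21..23]='08' -> body[8..10], body so far='y2jppitm08'
Chunk 4: stream[25..26]='8' size=0x8=8, data at stream[28..36]='1ew1zn9h' -> body[10..18], body so far='y2jppitm081ew1zn9h'
Chunk 5: stream[38..39]='5' size=0x5=5, data at stream[41..46]='85e6l' -> body[18..23], body so far='y2jppitm081ew1zn9h85e6l'
Chunk 6: stream[48..49]='0' size=0 (terminator). Final body='y2jppitm081ew1zn9h85e6l' (23 bytes)

Answer: 7 1 2 8 5 0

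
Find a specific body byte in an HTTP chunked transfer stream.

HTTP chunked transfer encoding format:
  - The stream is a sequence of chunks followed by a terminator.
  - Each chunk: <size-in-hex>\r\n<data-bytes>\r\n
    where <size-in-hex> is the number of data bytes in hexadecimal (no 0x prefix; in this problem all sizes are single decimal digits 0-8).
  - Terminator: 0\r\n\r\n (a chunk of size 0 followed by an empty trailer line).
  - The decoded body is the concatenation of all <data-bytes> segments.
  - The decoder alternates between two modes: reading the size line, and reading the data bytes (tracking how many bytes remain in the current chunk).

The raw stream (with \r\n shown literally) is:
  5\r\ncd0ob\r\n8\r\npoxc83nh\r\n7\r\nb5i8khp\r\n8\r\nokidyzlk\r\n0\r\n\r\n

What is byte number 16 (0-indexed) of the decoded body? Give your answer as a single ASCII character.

Answer: 8

Derivation:
Chunk 1: stream[0..1]='5' size=0x5=5, data at stream[3..8]='cd0ob' -> body[0..5], body so far='cd0ob'
Chunk 2: stream[10..11]='8' size=0x8=8, data at stream[13..21]='poxc83nh' -> body[5..13], body so far='cd0obpoxc83nh'
Chunk 3: stream[23..24]='7' size=0x7=7, data at stream[26..33]='b5i8khp' -> body[13..20], body so far='cd0obpoxc83nhb5i8khp'
Chunk 4: stream[35..36]='8' size=0x8=8, data at stream[38..46]='okidyzlk' -> body[20..28], body so far='cd0obpoxc83nhb5i8khpokidyzlk'
Chunk 5: stream[48..49]='0' size=0 (terminator). Final body='cd0obpoxc83nhb5i8khpokidyzlk' (28 bytes)
Body byte 16 = '8'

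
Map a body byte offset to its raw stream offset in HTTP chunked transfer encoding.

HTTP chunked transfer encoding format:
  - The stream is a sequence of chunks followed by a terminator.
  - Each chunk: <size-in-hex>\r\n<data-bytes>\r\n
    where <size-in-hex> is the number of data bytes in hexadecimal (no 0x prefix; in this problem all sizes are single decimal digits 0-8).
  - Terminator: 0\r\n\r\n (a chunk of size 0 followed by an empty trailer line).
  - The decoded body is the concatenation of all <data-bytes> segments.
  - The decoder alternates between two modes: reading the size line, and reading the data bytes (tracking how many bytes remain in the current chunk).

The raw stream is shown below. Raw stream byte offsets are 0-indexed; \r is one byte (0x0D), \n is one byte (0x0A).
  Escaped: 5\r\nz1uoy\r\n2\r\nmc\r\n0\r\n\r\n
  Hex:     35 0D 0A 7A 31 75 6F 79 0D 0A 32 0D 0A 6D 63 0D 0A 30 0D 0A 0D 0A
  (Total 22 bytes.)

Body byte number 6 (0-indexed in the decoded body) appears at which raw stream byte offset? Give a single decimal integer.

Chunk 1: stream[0..1]='5' size=0x5=5, data at stream[3..8]='z1uoy' -> body[0..5], body so far='z1uoy'
Chunk 2: stream[10..11]='2' size=0x2=2, data at stream[13..15]='mc' -> body[5..7], body so far='z1uoymc'
Chunk 3: stream[17..18]='0' size=0 (terminator). Final body='z1uoymc' (7 bytes)
Body byte 6 at stream offset 14

Answer: 14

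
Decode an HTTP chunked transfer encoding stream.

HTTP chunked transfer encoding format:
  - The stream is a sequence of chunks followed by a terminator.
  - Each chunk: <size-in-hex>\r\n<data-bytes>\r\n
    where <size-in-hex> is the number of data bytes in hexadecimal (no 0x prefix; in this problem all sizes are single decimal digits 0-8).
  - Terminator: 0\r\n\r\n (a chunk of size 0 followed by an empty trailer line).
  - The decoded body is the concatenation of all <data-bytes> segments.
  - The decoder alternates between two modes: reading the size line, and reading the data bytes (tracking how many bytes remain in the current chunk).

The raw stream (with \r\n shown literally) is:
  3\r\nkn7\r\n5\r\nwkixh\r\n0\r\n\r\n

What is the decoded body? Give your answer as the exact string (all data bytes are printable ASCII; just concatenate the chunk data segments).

Answer: kn7wkixh

Derivation:
Chunk 1: stream[0..1]='3' size=0x3=3, data at stream[3..6]='kn7' -> body[0..3], body so far='kn7'
Chunk 2: stream[8..9]='5' size=0x5=5, data at stream[11..16]='wkixh' -> body[3..8], body so far='kn7wkixh'
Chunk 3: stream[18..19]='0' size=0 (terminator). Final body='kn7wkixh' (8 bytes)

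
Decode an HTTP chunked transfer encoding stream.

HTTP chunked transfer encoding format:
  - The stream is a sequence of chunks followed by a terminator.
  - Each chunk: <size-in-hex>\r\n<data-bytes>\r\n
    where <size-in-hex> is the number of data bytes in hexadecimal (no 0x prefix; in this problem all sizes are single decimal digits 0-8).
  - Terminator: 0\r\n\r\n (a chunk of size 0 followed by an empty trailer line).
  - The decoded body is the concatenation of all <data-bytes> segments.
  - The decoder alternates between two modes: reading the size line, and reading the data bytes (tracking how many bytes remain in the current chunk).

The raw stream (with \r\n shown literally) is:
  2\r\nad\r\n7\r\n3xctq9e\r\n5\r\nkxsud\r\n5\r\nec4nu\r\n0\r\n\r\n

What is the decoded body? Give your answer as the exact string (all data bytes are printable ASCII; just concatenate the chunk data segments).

Answer: ad3xctq9ekxsudec4nu

Derivation:
Chunk 1: stream[0..1]='2' size=0x2=2, data at stream[3..5]='ad' -> body[0..2], body so far='ad'
Chunk 2: stream[7..8]='7' size=0x7=7, data at stream[10..17]='3xctq9e' -> body[2..9], body so far='ad3xctq9e'
Chunk 3: stream[19..20]='5' size=0x5=5, data at stream[22..27]='kxsud' -> body[9..14], body so far='ad3xctq9ekxsud'
Chunk 4: stream[29..30]='5' size=0x5=5, data at stream[32..37]='ec4nu' -> body[14..19], body so far='ad3xctq9ekxsudec4nu'
Chunk 5: stream[39..40]='0' size=0 (terminator). Final body='ad3xctq9ekxsudec4nu' (19 bytes)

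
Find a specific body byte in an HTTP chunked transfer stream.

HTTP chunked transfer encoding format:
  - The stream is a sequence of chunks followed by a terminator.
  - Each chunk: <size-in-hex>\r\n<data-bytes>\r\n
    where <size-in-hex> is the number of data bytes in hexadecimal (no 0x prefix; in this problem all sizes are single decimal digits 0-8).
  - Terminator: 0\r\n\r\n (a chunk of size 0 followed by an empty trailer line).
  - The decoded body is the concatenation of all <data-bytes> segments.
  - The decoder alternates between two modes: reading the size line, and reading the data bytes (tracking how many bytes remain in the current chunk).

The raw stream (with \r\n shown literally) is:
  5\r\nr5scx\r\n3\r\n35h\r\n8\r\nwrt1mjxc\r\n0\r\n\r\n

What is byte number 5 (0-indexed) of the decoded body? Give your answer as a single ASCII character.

Chunk 1: stream[0..1]='5' size=0x5=5, data at stream[3..8]='r5scx' -> body[0..5], body so far='r5scx'
Chunk 2: stream[10..11]='3' size=0x3=3, data at stream[13..16]='35h' -> body[5..8], body so far='r5scx35h'
Chunk 3: stream[18..19]='8' size=0x8=8, data at stream[21..29]='wrt1mjxc' -> body[8..16], body so far='r5scx35hwrt1mjxc'
Chunk 4: stream[31..32]='0' size=0 (terminator). Final body='r5scx35hwrt1mjxc' (16 bytes)
Body byte 5 = '3'

Answer: 3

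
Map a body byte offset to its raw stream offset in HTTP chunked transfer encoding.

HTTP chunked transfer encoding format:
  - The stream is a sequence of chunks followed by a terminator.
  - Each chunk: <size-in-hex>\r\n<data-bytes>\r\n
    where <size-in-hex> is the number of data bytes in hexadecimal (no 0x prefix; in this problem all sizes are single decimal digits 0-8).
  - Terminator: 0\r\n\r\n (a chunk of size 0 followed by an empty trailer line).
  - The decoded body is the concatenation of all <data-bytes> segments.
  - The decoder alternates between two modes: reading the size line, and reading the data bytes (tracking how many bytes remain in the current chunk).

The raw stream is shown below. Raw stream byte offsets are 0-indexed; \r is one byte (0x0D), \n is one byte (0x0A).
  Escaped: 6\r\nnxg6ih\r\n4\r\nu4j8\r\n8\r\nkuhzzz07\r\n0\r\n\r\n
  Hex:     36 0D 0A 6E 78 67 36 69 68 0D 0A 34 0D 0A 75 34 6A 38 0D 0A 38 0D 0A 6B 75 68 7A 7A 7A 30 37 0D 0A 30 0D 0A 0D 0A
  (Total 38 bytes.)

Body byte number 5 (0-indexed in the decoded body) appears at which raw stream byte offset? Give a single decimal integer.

Answer: 8

Derivation:
Chunk 1: stream[0..1]='6' size=0x6=6, data at stream[3..9]='nxg6ih' -> body[0..6], body so far='nxg6ih'
Chunk 2: stream[11..12]='4' size=0x4=4, data at stream[14..18]='u4j8' -> body[6..10], body so far='nxg6ihu4j8'
Chunk 3: stream[20..21]='8' size=0x8=8, data at stream[23..31]='kuhzzz07' -> body[10..18], body so far='nxg6ihu4j8kuhzzz07'
Chunk 4: stream[33..34]='0' size=0 (terminator). Final body='nxg6ihu4j8kuhzzz07' (18 bytes)
Body byte 5 at stream offset 8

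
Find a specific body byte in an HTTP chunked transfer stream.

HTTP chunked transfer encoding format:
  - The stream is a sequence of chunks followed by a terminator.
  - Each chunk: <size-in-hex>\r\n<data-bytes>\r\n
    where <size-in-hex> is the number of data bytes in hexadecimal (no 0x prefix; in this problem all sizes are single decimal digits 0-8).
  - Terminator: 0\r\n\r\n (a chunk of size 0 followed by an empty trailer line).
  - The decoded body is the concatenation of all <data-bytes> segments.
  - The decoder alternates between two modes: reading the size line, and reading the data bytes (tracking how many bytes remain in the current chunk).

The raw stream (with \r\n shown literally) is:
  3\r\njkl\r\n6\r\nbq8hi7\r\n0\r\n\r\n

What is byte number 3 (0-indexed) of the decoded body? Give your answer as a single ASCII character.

Answer: b

Derivation:
Chunk 1: stream[0..1]='3' size=0x3=3, data at stream[3..6]='jkl' -> body[0..3], body so far='jkl'
Chunk 2: stream[8..9]='6' size=0x6=6, data at stream[11..17]='bq8hi7' -> body[3..9], body so far='jklbq8hi7'
Chunk 3: stream[19..20]='0' size=0 (terminator). Final body='jklbq8hi7' (9 bytes)
Body byte 3 = 'b'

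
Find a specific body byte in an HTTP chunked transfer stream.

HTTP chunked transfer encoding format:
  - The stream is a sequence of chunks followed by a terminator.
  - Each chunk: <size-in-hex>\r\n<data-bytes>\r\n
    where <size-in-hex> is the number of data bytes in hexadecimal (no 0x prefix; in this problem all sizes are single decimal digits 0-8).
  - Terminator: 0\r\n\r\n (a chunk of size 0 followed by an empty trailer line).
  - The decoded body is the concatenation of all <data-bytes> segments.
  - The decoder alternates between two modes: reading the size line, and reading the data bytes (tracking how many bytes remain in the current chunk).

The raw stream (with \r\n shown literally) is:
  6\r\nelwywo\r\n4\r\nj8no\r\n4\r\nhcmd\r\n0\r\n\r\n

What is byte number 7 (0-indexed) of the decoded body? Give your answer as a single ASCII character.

Chunk 1: stream[0..1]='6' size=0x6=6, data at stream[3..9]='elwywo' -> body[0..6], body so far='elwywo'
Chunk 2: stream[11..12]='4' size=0x4=4, data at stream[14..18]='j8no' -> body[6..10], body so far='elwywoj8no'
Chunk 3: stream[20..21]='4' size=0x4=4, data at stream[23..27]='hcmd' -> body[10..14], body so far='elwywoj8nohcmd'
Chunk 4: stream[29..30]='0' size=0 (terminator). Final body='elwywoj8nohcmd' (14 bytes)
Body byte 7 = '8'

Answer: 8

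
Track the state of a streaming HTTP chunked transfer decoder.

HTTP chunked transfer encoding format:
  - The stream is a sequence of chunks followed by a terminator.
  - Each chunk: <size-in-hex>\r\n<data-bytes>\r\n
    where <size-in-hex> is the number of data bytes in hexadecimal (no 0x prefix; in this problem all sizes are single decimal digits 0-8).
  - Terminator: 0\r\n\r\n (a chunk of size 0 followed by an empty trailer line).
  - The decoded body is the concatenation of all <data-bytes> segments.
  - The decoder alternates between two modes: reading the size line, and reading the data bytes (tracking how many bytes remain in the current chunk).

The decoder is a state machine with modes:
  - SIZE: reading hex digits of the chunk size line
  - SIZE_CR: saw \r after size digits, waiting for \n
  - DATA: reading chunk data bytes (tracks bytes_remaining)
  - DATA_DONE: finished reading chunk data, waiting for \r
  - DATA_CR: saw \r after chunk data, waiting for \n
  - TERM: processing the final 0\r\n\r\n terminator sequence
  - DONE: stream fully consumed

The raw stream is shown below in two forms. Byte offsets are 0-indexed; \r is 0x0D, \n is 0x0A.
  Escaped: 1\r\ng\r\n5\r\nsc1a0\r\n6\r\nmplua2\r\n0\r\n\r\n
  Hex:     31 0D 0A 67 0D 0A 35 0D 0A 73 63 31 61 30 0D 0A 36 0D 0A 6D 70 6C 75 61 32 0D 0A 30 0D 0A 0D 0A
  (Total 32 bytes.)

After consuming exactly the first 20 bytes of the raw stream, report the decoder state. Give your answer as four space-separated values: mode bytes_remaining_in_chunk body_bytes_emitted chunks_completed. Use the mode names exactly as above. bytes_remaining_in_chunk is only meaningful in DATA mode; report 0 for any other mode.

Byte 0 = '1': mode=SIZE remaining=0 emitted=0 chunks_done=0
Byte 1 = 0x0D: mode=SIZE_CR remaining=0 emitted=0 chunks_done=0
Byte 2 = 0x0A: mode=DATA remaining=1 emitted=0 chunks_done=0
Byte 3 = 'g': mode=DATA_DONE remaining=0 emitted=1 chunks_done=0
Byte 4 = 0x0D: mode=DATA_CR remaining=0 emitted=1 chunks_done=0
Byte 5 = 0x0A: mode=SIZE remaining=0 emitted=1 chunks_done=1
Byte 6 = '5': mode=SIZE remaining=0 emitted=1 chunks_done=1
Byte 7 = 0x0D: mode=SIZE_CR remaining=0 emitted=1 chunks_done=1
Byte 8 = 0x0A: mode=DATA remaining=5 emitted=1 chunks_done=1
Byte 9 = 's': mode=DATA remaining=4 emitted=2 chunks_done=1
Byte 10 = 'c': mode=DATA remaining=3 emitted=3 chunks_done=1
Byte 11 = '1': mode=DATA remaining=2 emitted=4 chunks_done=1
Byte 12 = 'a': mode=DATA remaining=1 emitted=5 chunks_done=1
Byte 13 = '0': mode=DATA_DONE remaining=0 emitted=6 chunks_done=1
Byte 14 = 0x0D: mode=DATA_CR remaining=0 emitted=6 chunks_done=1
Byte 15 = 0x0A: mode=SIZE remaining=0 emitted=6 chunks_done=2
Byte 16 = '6': mode=SIZE remaining=0 emitted=6 chunks_done=2
Byte 17 = 0x0D: mode=SIZE_CR remaining=0 emitted=6 chunks_done=2
Byte 18 = 0x0A: mode=DATA remaining=6 emitted=6 chunks_done=2
Byte 19 = 'm': mode=DATA remaining=5 emitted=7 chunks_done=2

Answer: DATA 5 7 2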